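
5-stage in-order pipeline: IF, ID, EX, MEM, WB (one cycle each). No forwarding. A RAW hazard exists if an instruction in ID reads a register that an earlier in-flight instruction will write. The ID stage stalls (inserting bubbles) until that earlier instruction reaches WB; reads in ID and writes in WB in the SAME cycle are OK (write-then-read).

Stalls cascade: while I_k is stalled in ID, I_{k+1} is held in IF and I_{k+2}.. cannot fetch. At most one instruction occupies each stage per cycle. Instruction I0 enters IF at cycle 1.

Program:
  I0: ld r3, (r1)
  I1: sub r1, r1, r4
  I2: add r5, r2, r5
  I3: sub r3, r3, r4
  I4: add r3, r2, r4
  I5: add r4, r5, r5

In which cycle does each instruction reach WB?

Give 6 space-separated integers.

I0 ld r3 <- r1: IF@1 ID@2 stall=0 (-) EX@3 MEM@4 WB@5
I1 sub r1 <- r1,r4: IF@2 ID@3 stall=0 (-) EX@4 MEM@5 WB@6
I2 add r5 <- r2,r5: IF@3 ID@4 stall=0 (-) EX@5 MEM@6 WB@7
I3 sub r3 <- r3,r4: IF@4 ID@5 stall=0 (-) EX@6 MEM@7 WB@8
I4 add r3 <- r2,r4: IF@5 ID@6 stall=0 (-) EX@7 MEM@8 WB@9
I5 add r4 <- r5,r5: IF@6 ID@7 stall=0 (-) EX@8 MEM@9 WB@10

Answer: 5 6 7 8 9 10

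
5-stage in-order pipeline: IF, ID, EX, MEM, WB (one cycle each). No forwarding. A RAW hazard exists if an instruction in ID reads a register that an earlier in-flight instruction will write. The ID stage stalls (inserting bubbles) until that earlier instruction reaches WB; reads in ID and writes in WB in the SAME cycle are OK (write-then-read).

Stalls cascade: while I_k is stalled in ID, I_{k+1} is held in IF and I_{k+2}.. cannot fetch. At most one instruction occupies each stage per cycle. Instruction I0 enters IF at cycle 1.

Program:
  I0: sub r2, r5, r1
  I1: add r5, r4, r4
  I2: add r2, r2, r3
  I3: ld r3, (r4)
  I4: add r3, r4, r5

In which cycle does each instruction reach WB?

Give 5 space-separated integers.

Answer: 5 6 8 9 10

Derivation:
I0 sub r2 <- r5,r1: IF@1 ID@2 stall=0 (-) EX@3 MEM@4 WB@5
I1 add r5 <- r4,r4: IF@2 ID@3 stall=0 (-) EX@4 MEM@5 WB@6
I2 add r2 <- r2,r3: IF@3 ID@4 stall=1 (RAW on I0.r2 (WB@5)) EX@6 MEM@7 WB@8
I3 ld r3 <- r4: IF@4 ID@6 stall=0 (-) EX@7 MEM@8 WB@9
I4 add r3 <- r4,r5: IF@6 ID@7 stall=0 (-) EX@8 MEM@9 WB@10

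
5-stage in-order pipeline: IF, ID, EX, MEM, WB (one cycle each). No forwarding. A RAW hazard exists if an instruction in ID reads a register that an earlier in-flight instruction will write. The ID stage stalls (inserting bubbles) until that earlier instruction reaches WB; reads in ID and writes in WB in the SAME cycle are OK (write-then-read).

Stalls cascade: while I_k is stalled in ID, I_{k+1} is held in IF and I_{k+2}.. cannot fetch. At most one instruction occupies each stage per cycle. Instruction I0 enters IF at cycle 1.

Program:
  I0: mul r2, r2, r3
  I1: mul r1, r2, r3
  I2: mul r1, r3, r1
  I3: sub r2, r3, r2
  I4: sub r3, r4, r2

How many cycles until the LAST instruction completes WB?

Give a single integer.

I0 mul r2 <- r2,r3: IF@1 ID@2 stall=0 (-) EX@3 MEM@4 WB@5
I1 mul r1 <- r2,r3: IF@2 ID@3 stall=2 (RAW on I0.r2 (WB@5)) EX@6 MEM@7 WB@8
I2 mul r1 <- r3,r1: IF@3 ID@6 stall=2 (RAW on I1.r1 (WB@8)) EX@9 MEM@10 WB@11
I3 sub r2 <- r3,r2: IF@6 ID@9 stall=0 (-) EX@10 MEM@11 WB@12
I4 sub r3 <- r4,r2: IF@9 ID@10 stall=2 (RAW on I3.r2 (WB@12)) EX@13 MEM@14 WB@15

Answer: 15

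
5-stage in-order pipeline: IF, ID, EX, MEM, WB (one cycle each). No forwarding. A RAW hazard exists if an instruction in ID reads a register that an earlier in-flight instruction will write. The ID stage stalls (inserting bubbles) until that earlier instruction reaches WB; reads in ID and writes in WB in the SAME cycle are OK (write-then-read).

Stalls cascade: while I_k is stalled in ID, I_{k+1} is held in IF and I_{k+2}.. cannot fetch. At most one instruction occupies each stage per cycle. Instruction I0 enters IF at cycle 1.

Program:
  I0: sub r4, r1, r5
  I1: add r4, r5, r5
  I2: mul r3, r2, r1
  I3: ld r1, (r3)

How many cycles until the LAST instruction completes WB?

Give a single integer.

I0 sub r4 <- r1,r5: IF@1 ID@2 stall=0 (-) EX@3 MEM@4 WB@5
I1 add r4 <- r5,r5: IF@2 ID@3 stall=0 (-) EX@4 MEM@5 WB@6
I2 mul r3 <- r2,r1: IF@3 ID@4 stall=0 (-) EX@5 MEM@6 WB@7
I3 ld r1 <- r3: IF@4 ID@5 stall=2 (RAW on I2.r3 (WB@7)) EX@8 MEM@9 WB@10

Answer: 10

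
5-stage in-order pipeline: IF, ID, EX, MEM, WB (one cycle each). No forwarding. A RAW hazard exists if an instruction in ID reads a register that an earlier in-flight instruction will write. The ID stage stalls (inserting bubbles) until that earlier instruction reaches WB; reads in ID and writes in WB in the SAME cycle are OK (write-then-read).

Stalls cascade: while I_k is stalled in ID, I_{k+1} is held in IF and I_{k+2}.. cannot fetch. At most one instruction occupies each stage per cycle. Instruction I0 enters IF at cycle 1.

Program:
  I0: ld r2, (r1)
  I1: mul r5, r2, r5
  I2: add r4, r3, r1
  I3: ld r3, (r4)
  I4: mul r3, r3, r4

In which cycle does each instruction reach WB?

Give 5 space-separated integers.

I0 ld r2 <- r1: IF@1 ID@2 stall=0 (-) EX@3 MEM@4 WB@5
I1 mul r5 <- r2,r5: IF@2 ID@3 stall=2 (RAW on I0.r2 (WB@5)) EX@6 MEM@7 WB@8
I2 add r4 <- r3,r1: IF@3 ID@6 stall=0 (-) EX@7 MEM@8 WB@9
I3 ld r3 <- r4: IF@6 ID@7 stall=2 (RAW on I2.r4 (WB@9)) EX@10 MEM@11 WB@12
I4 mul r3 <- r3,r4: IF@7 ID@10 stall=2 (RAW on I3.r3 (WB@12)) EX@13 MEM@14 WB@15

Answer: 5 8 9 12 15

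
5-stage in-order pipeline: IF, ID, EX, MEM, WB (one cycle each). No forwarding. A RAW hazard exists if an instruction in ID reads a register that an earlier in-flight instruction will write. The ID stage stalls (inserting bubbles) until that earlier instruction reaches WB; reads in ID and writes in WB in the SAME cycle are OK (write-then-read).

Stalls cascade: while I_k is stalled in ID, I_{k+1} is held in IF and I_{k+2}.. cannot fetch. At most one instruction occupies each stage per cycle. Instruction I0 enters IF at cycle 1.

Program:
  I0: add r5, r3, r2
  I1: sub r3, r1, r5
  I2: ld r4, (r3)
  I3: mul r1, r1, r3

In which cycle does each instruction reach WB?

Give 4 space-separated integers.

Answer: 5 8 11 12

Derivation:
I0 add r5 <- r3,r2: IF@1 ID@2 stall=0 (-) EX@3 MEM@4 WB@5
I1 sub r3 <- r1,r5: IF@2 ID@3 stall=2 (RAW on I0.r5 (WB@5)) EX@6 MEM@7 WB@8
I2 ld r4 <- r3: IF@3 ID@6 stall=2 (RAW on I1.r3 (WB@8)) EX@9 MEM@10 WB@11
I3 mul r1 <- r1,r3: IF@6 ID@9 stall=0 (-) EX@10 MEM@11 WB@12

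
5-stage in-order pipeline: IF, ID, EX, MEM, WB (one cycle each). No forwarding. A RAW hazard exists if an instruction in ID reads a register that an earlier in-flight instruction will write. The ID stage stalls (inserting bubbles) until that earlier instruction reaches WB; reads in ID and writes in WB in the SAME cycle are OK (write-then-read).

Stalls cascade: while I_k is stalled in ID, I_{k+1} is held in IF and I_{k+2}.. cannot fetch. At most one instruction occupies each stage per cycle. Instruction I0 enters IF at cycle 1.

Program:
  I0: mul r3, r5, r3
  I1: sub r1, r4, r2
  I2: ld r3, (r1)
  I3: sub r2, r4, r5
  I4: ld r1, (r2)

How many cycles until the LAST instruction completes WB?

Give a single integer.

I0 mul r3 <- r5,r3: IF@1 ID@2 stall=0 (-) EX@3 MEM@4 WB@5
I1 sub r1 <- r4,r2: IF@2 ID@3 stall=0 (-) EX@4 MEM@5 WB@6
I2 ld r3 <- r1: IF@3 ID@4 stall=2 (RAW on I1.r1 (WB@6)) EX@7 MEM@8 WB@9
I3 sub r2 <- r4,r5: IF@4 ID@7 stall=0 (-) EX@8 MEM@9 WB@10
I4 ld r1 <- r2: IF@7 ID@8 stall=2 (RAW on I3.r2 (WB@10)) EX@11 MEM@12 WB@13

Answer: 13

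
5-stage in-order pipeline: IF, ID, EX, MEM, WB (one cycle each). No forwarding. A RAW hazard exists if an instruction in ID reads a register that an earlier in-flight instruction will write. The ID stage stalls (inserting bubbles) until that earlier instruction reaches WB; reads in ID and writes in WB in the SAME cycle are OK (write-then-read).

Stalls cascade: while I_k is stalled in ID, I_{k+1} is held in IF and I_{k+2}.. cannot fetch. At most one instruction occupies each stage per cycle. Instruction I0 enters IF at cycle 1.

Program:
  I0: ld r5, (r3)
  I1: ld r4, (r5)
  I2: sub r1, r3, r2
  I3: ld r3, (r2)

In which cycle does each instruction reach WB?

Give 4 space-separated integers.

I0 ld r5 <- r3: IF@1 ID@2 stall=0 (-) EX@3 MEM@4 WB@5
I1 ld r4 <- r5: IF@2 ID@3 stall=2 (RAW on I0.r5 (WB@5)) EX@6 MEM@7 WB@8
I2 sub r1 <- r3,r2: IF@3 ID@6 stall=0 (-) EX@7 MEM@8 WB@9
I3 ld r3 <- r2: IF@6 ID@7 stall=0 (-) EX@8 MEM@9 WB@10

Answer: 5 8 9 10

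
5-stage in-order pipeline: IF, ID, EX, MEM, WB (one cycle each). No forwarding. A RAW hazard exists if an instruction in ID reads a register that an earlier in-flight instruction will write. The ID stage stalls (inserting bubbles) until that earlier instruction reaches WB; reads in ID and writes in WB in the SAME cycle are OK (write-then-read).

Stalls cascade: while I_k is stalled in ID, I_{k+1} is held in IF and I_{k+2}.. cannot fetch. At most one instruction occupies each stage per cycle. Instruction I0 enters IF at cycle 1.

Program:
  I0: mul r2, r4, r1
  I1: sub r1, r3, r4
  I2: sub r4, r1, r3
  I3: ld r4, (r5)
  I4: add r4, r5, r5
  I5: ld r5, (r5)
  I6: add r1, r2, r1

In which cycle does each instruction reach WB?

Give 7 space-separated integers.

I0 mul r2 <- r4,r1: IF@1 ID@2 stall=0 (-) EX@3 MEM@4 WB@5
I1 sub r1 <- r3,r4: IF@2 ID@3 stall=0 (-) EX@4 MEM@5 WB@6
I2 sub r4 <- r1,r3: IF@3 ID@4 stall=2 (RAW on I1.r1 (WB@6)) EX@7 MEM@8 WB@9
I3 ld r4 <- r5: IF@4 ID@7 stall=0 (-) EX@8 MEM@9 WB@10
I4 add r4 <- r5,r5: IF@7 ID@8 stall=0 (-) EX@9 MEM@10 WB@11
I5 ld r5 <- r5: IF@8 ID@9 stall=0 (-) EX@10 MEM@11 WB@12
I6 add r1 <- r2,r1: IF@9 ID@10 stall=0 (-) EX@11 MEM@12 WB@13

Answer: 5 6 9 10 11 12 13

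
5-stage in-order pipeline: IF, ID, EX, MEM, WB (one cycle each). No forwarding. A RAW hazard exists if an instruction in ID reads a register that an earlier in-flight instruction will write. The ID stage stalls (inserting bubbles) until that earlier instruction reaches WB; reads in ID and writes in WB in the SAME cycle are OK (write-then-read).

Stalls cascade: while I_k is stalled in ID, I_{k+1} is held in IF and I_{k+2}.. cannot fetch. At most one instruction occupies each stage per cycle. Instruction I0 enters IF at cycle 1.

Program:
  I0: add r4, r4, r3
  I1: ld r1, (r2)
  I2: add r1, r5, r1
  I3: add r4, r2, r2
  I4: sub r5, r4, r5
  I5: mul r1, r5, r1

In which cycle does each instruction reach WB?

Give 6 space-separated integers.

I0 add r4 <- r4,r3: IF@1 ID@2 stall=0 (-) EX@3 MEM@4 WB@5
I1 ld r1 <- r2: IF@2 ID@3 stall=0 (-) EX@4 MEM@5 WB@6
I2 add r1 <- r5,r1: IF@3 ID@4 stall=2 (RAW on I1.r1 (WB@6)) EX@7 MEM@8 WB@9
I3 add r4 <- r2,r2: IF@4 ID@7 stall=0 (-) EX@8 MEM@9 WB@10
I4 sub r5 <- r4,r5: IF@7 ID@8 stall=2 (RAW on I3.r4 (WB@10)) EX@11 MEM@12 WB@13
I5 mul r1 <- r5,r1: IF@8 ID@11 stall=2 (RAW on I4.r5 (WB@13)) EX@14 MEM@15 WB@16

Answer: 5 6 9 10 13 16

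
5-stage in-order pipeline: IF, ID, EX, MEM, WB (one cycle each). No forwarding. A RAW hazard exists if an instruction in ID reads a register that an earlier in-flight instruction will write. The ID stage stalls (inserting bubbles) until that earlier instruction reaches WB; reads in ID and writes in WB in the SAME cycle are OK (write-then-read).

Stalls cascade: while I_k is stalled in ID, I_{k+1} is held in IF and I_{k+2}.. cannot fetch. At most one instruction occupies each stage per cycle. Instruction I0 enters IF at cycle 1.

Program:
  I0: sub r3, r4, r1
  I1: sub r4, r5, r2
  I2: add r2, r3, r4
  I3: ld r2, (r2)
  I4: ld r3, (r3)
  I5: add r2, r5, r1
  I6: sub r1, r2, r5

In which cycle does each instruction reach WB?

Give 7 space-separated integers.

Answer: 5 6 9 12 13 14 17

Derivation:
I0 sub r3 <- r4,r1: IF@1 ID@2 stall=0 (-) EX@3 MEM@4 WB@5
I1 sub r4 <- r5,r2: IF@2 ID@3 stall=0 (-) EX@4 MEM@5 WB@6
I2 add r2 <- r3,r4: IF@3 ID@4 stall=2 (RAW on I1.r4 (WB@6)) EX@7 MEM@8 WB@9
I3 ld r2 <- r2: IF@4 ID@7 stall=2 (RAW on I2.r2 (WB@9)) EX@10 MEM@11 WB@12
I4 ld r3 <- r3: IF@7 ID@10 stall=0 (-) EX@11 MEM@12 WB@13
I5 add r2 <- r5,r1: IF@10 ID@11 stall=0 (-) EX@12 MEM@13 WB@14
I6 sub r1 <- r2,r5: IF@11 ID@12 stall=2 (RAW on I5.r2 (WB@14)) EX@15 MEM@16 WB@17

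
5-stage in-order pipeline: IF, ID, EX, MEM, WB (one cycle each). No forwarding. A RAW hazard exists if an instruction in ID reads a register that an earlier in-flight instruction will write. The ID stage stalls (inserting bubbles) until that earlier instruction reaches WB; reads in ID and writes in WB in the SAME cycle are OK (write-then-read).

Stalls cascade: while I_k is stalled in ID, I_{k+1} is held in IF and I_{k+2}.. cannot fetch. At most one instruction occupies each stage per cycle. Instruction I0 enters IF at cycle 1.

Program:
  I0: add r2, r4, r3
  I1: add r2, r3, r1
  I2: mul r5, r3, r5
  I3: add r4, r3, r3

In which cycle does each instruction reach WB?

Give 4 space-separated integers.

I0 add r2 <- r4,r3: IF@1 ID@2 stall=0 (-) EX@3 MEM@4 WB@5
I1 add r2 <- r3,r1: IF@2 ID@3 stall=0 (-) EX@4 MEM@5 WB@6
I2 mul r5 <- r3,r5: IF@3 ID@4 stall=0 (-) EX@5 MEM@6 WB@7
I3 add r4 <- r3,r3: IF@4 ID@5 stall=0 (-) EX@6 MEM@7 WB@8

Answer: 5 6 7 8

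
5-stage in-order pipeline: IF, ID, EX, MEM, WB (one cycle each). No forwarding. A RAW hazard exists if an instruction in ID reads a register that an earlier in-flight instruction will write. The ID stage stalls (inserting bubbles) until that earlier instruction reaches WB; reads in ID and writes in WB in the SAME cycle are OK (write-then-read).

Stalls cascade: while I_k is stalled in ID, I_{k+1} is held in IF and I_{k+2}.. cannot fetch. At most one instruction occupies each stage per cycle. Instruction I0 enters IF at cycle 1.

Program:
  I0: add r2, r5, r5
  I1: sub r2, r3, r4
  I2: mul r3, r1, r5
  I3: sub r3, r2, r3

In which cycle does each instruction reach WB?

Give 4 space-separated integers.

Answer: 5 6 7 10

Derivation:
I0 add r2 <- r5,r5: IF@1 ID@2 stall=0 (-) EX@3 MEM@4 WB@5
I1 sub r2 <- r3,r4: IF@2 ID@3 stall=0 (-) EX@4 MEM@5 WB@6
I2 mul r3 <- r1,r5: IF@3 ID@4 stall=0 (-) EX@5 MEM@6 WB@7
I3 sub r3 <- r2,r3: IF@4 ID@5 stall=2 (RAW on I2.r3 (WB@7)) EX@8 MEM@9 WB@10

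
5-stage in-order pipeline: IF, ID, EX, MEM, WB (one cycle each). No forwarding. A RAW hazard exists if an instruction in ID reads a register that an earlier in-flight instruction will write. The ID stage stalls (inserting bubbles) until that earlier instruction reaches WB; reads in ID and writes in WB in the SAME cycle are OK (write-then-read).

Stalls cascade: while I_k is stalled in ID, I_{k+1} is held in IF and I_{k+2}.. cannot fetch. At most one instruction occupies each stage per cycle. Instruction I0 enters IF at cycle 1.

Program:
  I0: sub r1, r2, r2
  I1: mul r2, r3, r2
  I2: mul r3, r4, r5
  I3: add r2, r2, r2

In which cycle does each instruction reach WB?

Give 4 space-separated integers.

I0 sub r1 <- r2,r2: IF@1 ID@2 stall=0 (-) EX@3 MEM@4 WB@5
I1 mul r2 <- r3,r2: IF@2 ID@3 stall=0 (-) EX@4 MEM@5 WB@6
I2 mul r3 <- r4,r5: IF@3 ID@4 stall=0 (-) EX@5 MEM@6 WB@7
I3 add r2 <- r2,r2: IF@4 ID@5 stall=1 (RAW on I1.r2 (WB@6)) EX@7 MEM@8 WB@9

Answer: 5 6 7 9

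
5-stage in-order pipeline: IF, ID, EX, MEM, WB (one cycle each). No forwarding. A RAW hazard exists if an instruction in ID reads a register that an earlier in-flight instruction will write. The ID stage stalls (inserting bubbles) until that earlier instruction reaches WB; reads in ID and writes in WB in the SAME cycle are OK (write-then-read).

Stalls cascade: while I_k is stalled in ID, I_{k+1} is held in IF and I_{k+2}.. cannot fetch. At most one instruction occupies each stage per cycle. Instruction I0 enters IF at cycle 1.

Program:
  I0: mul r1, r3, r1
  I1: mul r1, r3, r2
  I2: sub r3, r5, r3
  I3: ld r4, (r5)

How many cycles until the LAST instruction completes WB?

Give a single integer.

Answer: 8

Derivation:
I0 mul r1 <- r3,r1: IF@1 ID@2 stall=0 (-) EX@3 MEM@4 WB@5
I1 mul r1 <- r3,r2: IF@2 ID@3 stall=0 (-) EX@4 MEM@5 WB@6
I2 sub r3 <- r5,r3: IF@3 ID@4 stall=0 (-) EX@5 MEM@6 WB@7
I3 ld r4 <- r5: IF@4 ID@5 stall=0 (-) EX@6 MEM@7 WB@8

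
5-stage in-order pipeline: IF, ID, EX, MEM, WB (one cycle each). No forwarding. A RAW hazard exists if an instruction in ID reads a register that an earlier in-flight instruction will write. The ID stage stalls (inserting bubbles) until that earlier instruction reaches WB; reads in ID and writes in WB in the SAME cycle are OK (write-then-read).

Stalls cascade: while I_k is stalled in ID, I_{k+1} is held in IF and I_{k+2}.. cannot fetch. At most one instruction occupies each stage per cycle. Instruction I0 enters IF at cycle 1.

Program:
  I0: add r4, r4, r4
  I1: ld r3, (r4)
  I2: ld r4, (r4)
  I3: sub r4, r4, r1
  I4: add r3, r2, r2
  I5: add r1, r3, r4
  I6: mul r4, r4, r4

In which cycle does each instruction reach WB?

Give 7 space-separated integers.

Answer: 5 8 9 12 13 16 17

Derivation:
I0 add r4 <- r4,r4: IF@1 ID@2 stall=0 (-) EX@3 MEM@4 WB@5
I1 ld r3 <- r4: IF@2 ID@3 stall=2 (RAW on I0.r4 (WB@5)) EX@6 MEM@7 WB@8
I2 ld r4 <- r4: IF@3 ID@6 stall=0 (-) EX@7 MEM@8 WB@9
I3 sub r4 <- r4,r1: IF@6 ID@7 stall=2 (RAW on I2.r4 (WB@9)) EX@10 MEM@11 WB@12
I4 add r3 <- r2,r2: IF@7 ID@10 stall=0 (-) EX@11 MEM@12 WB@13
I5 add r1 <- r3,r4: IF@10 ID@11 stall=2 (RAW on I4.r3 (WB@13)) EX@14 MEM@15 WB@16
I6 mul r4 <- r4,r4: IF@11 ID@14 stall=0 (-) EX@15 MEM@16 WB@17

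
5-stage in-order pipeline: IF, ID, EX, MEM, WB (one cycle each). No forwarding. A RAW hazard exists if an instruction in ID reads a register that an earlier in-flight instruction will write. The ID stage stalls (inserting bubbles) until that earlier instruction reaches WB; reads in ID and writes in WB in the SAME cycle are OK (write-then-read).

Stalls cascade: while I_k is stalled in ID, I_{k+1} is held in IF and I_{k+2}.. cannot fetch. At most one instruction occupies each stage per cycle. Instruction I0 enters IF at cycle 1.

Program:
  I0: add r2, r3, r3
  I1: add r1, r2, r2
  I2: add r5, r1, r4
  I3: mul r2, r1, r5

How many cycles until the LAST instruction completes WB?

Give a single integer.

I0 add r2 <- r3,r3: IF@1 ID@2 stall=0 (-) EX@3 MEM@4 WB@5
I1 add r1 <- r2,r2: IF@2 ID@3 stall=2 (RAW on I0.r2 (WB@5)) EX@6 MEM@7 WB@8
I2 add r5 <- r1,r4: IF@3 ID@6 stall=2 (RAW on I1.r1 (WB@8)) EX@9 MEM@10 WB@11
I3 mul r2 <- r1,r5: IF@6 ID@9 stall=2 (RAW on I2.r5 (WB@11)) EX@12 MEM@13 WB@14

Answer: 14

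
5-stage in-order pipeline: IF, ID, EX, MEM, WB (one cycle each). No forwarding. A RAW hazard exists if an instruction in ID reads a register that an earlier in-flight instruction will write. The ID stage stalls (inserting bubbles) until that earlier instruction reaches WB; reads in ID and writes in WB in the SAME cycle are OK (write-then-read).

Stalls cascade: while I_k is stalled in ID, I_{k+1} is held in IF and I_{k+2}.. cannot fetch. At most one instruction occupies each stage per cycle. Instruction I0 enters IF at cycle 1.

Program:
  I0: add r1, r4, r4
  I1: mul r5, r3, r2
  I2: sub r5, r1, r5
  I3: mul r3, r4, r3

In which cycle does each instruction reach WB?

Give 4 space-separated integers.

I0 add r1 <- r4,r4: IF@1 ID@2 stall=0 (-) EX@3 MEM@4 WB@5
I1 mul r5 <- r3,r2: IF@2 ID@3 stall=0 (-) EX@4 MEM@5 WB@6
I2 sub r5 <- r1,r5: IF@3 ID@4 stall=2 (RAW on I1.r5 (WB@6)) EX@7 MEM@8 WB@9
I3 mul r3 <- r4,r3: IF@4 ID@7 stall=0 (-) EX@8 MEM@9 WB@10

Answer: 5 6 9 10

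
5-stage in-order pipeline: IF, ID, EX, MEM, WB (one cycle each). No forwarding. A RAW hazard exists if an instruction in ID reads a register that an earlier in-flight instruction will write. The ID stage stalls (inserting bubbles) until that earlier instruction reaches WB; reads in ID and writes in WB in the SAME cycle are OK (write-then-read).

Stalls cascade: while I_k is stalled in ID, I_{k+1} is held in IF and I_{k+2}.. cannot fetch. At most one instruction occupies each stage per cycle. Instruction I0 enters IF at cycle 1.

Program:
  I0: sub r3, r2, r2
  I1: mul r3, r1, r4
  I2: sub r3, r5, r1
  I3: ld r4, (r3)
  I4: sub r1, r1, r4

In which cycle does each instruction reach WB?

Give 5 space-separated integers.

Answer: 5 6 7 10 13

Derivation:
I0 sub r3 <- r2,r2: IF@1 ID@2 stall=0 (-) EX@3 MEM@4 WB@5
I1 mul r3 <- r1,r4: IF@2 ID@3 stall=0 (-) EX@4 MEM@5 WB@6
I2 sub r3 <- r5,r1: IF@3 ID@4 stall=0 (-) EX@5 MEM@6 WB@7
I3 ld r4 <- r3: IF@4 ID@5 stall=2 (RAW on I2.r3 (WB@7)) EX@8 MEM@9 WB@10
I4 sub r1 <- r1,r4: IF@5 ID@8 stall=2 (RAW on I3.r4 (WB@10)) EX@11 MEM@12 WB@13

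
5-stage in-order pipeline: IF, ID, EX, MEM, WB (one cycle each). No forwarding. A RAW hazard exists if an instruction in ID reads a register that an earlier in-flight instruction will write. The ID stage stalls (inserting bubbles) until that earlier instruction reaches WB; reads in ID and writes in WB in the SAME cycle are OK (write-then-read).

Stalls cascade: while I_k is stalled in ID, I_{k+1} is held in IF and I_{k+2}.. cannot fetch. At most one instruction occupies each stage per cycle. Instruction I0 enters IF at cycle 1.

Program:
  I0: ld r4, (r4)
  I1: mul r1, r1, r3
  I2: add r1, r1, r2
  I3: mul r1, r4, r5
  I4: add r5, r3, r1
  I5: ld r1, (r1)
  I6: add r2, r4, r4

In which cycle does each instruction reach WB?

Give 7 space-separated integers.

Answer: 5 6 9 10 13 14 15

Derivation:
I0 ld r4 <- r4: IF@1 ID@2 stall=0 (-) EX@3 MEM@4 WB@5
I1 mul r1 <- r1,r3: IF@2 ID@3 stall=0 (-) EX@4 MEM@5 WB@6
I2 add r1 <- r1,r2: IF@3 ID@4 stall=2 (RAW on I1.r1 (WB@6)) EX@7 MEM@8 WB@9
I3 mul r1 <- r4,r5: IF@4 ID@7 stall=0 (-) EX@8 MEM@9 WB@10
I4 add r5 <- r3,r1: IF@7 ID@8 stall=2 (RAW on I3.r1 (WB@10)) EX@11 MEM@12 WB@13
I5 ld r1 <- r1: IF@8 ID@11 stall=0 (-) EX@12 MEM@13 WB@14
I6 add r2 <- r4,r4: IF@11 ID@12 stall=0 (-) EX@13 MEM@14 WB@15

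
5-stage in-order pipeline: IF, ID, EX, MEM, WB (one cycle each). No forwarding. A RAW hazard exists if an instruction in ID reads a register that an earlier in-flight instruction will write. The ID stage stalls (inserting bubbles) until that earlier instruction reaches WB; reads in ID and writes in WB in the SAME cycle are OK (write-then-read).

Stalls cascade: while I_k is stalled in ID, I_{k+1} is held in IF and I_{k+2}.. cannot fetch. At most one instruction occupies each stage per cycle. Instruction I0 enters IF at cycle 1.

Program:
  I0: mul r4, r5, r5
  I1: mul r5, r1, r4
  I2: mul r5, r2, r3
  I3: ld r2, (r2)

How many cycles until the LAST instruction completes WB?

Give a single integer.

Answer: 10

Derivation:
I0 mul r4 <- r5,r5: IF@1 ID@2 stall=0 (-) EX@3 MEM@4 WB@5
I1 mul r5 <- r1,r4: IF@2 ID@3 stall=2 (RAW on I0.r4 (WB@5)) EX@6 MEM@7 WB@8
I2 mul r5 <- r2,r3: IF@3 ID@6 stall=0 (-) EX@7 MEM@8 WB@9
I3 ld r2 <- r2: IF@6 ID@7 stall=0 (-) EX@8 MEM@9 WB@10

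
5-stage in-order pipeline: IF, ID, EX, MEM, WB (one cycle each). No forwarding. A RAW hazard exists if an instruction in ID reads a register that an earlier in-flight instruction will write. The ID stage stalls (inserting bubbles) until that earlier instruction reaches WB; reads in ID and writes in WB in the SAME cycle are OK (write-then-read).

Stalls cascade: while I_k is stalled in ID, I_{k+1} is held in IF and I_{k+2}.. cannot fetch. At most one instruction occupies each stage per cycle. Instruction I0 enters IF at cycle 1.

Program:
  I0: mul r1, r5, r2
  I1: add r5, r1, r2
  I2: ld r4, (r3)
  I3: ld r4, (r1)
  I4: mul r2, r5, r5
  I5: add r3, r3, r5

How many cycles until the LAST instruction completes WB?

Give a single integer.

Answer: 12

Derivation:
I0 mul r1 <- r5,r2: IF@1 ID@2 stall=0 (-) EX@3 MEM@4 WB@5
I1 add r5 <- r1,r2: IF@2 ID@3 stall=2 (RAW on I0.r1 (WB@5)) EX@6 MEM@7 WB@8
I2 ld r4 <- r3: IF@3 ID@6 stall=0 (-) EX@7 MEM@8 WB@9
I3 ld r4 <- r1: IF@6 ID@7 stall=0 (-) EX@8 MEM@9 WB@10
I4 mul r2 <- r5,r5: IF@7 ID@8 stall=0 (-) EX@9 MEM@10 WB@11
I5 add r3 <- r3,r5: IF@8 ID@9 stall=0 (-) EX@10 MEM@11 WB@12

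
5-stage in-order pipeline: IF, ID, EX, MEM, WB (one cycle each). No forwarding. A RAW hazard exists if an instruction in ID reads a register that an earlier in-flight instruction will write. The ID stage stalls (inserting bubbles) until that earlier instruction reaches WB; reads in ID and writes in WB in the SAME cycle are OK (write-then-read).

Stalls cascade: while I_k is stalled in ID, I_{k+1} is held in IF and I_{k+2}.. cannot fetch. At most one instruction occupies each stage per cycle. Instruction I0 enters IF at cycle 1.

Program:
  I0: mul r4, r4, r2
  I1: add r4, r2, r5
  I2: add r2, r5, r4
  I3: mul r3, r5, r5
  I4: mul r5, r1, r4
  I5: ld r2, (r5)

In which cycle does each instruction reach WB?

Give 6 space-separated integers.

I0 mul r4 <- r4,r2: IF@1 ID@2 stall=0 (-) EX@3 MEM@4 WB@5
I1 add r4 <- r2,r5: IF@2 ID@3 stall=0 (-) EX@4 MEM@5 WB@6
I2 add r2 <- r5,r4: IF@3 ID@4 stall=2 (RAW on I1.r4 (WB@6)) EX@7 MEM@8 WB@9
I3 mul r3 <- r5,r5: IF@4 ID@7 stall=0 (-) EX@8 MEM@9 WB@10
I4 mul r5 <- r1,r4: IF@7 ID@8 stall=0 (-) EX@9 MEM@10 WB@11
I5 ld r2 <- r5: IF@8 ID@9 stall=2 (RAW on I4.r5 (WB@11)) EX@12 MEM@13 WB@14

Answer: 5 6 9 10 11 14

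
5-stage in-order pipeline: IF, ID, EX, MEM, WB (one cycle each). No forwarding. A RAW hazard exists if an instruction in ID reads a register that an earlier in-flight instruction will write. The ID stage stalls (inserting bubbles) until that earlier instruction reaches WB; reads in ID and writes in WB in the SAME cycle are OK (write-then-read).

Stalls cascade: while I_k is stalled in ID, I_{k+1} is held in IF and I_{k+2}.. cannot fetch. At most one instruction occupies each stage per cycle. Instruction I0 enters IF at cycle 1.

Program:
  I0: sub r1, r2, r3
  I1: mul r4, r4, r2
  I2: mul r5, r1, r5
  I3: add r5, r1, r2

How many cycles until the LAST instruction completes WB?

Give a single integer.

Answer: 9

Derivation:
I0 sub r1 <- r2,r3: IF@1 ID@2 stall=0 (-) EX@3 MEM@4 WB@5
I1 mul r4 <- r4,r2: IF@2 ID@3 stall=0 (-) EX@4 MEM@5 WB@6
I2 mul r5 <- r1,r5: IF@3 ID@4 stall=1 (RAW on I0.r1 (WB@5)) EX@6 MEM@7 WB@8
I3 add r5 <- r1,r2: IF@4 ID@6 stall=0 (-) EX@7 MEM@8 WB@9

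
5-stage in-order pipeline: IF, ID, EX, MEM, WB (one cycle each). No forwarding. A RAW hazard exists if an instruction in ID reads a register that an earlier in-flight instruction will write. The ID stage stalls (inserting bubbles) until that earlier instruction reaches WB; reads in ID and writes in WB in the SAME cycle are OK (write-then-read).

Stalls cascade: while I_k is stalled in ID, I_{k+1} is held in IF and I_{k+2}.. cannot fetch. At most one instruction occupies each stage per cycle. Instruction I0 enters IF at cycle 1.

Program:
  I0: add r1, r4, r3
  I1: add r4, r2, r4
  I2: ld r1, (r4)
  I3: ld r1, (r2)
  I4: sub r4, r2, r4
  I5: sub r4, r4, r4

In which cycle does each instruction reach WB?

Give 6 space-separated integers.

Answer: 5 6 9 10 11 14

Derivation:
I0 add r1 <- r4,r3: IF@1 ID@2 stall=0 (-) EX@3 MEM@4 WB@5
I1 add r4 <- r2,r4: IF@2 ID@3 stall=0 (-) EX@4 MEM@5 WB@6
I2 ld r1 <- r4: IF@3 ID@4 stall=2 (RAW on I1.r4 (WB@6)) EX@7 MEM@8 WB@9
I3 ld r1 <- r2: IF@4 ID@7 stall=0 (-) EX@8 MEM@9 WB@10
I4 sub r4 <- r2,r4: IF@7 ID@8 stall=0 (-) EX@9 MEM@10 WB@11
I5 sub r4 <- r4,r4: IF@8 ID@9 stall=2 (RAW on I4.r4 (WB@11)) EX@12 MEM@13 WB@14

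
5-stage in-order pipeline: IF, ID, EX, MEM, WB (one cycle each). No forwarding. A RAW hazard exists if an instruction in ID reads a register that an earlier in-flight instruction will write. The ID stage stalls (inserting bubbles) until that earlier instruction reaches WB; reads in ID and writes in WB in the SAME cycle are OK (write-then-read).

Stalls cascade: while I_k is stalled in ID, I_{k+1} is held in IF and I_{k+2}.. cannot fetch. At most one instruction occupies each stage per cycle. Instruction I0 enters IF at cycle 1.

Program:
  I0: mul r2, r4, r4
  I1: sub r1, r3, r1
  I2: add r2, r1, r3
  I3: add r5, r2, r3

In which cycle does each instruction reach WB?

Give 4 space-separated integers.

Answer: 5 6 9 12

Derivation:
I0 mul r2 <- r4,r4: IF@1 ID@2 stall=0 (-) EX@3 MEM@4 WB@5
I1 sub r1 <- r3,r1: IF@2 ID@3 stall=0 (-) EX@4 MEM@5 WB@6
I2 add r2 <- r1,r3: IF@3 ID@4 stall=2 (RAW on I1.r1 (WB@6)) EX@7 MEM@8 WB@9
I3 add r5 <- r2,r3: IF@4 ID@7 stall=2 (RAW on I2.r2 (WB@9)) EX@10 MEM@11 WB@12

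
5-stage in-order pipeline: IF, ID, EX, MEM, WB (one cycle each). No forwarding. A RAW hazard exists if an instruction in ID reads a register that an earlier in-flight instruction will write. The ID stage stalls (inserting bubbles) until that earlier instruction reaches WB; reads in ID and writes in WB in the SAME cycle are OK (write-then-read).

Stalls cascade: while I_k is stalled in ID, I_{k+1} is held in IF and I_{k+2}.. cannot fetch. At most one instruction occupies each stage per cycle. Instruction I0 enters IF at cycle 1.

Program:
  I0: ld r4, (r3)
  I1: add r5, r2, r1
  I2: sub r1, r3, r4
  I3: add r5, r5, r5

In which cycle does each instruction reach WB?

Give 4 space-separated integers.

I0 ld r4 <- r3: IF@1 ID@2 stall=0 (-) EX@3 MEM@4 WB@5
I1 add r5 <- r2,r1: IF@2 ID@3 stall=0 (-) EX@4 MEM@5 WB@6
I2 sub r1 <- r3,r4: IF@3 ID@4 stall=1 (RAW on I0.r4 (WB@5)) EX@6 MEM@7 WB@8
I3 add r5 <- r5,r5: IF@4 ID@6 stall=0 (-) EX@7 MEM@8 WB@9

Answer: 5 6 8 9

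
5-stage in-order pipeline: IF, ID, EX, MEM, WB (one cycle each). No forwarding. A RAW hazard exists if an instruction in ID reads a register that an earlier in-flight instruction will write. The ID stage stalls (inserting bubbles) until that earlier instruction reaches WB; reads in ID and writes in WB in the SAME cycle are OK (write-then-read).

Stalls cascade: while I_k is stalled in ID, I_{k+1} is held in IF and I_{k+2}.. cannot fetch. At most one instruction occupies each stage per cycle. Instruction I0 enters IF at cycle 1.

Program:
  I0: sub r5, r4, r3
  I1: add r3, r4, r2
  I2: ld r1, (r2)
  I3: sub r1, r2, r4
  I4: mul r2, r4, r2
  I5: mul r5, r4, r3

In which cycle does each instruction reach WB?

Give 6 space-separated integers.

I0 sub r5 <- r4,r3: IF@1 ID@2 stall=0 (-) EX@3 MEM@4 WB@5
I1 add r3 <- r4,r2: IF@2 ID@3 stall=0 (-) EX@4 MEM@5 WB@6
I2 ld r1 <- r2: IF@3 ID@4 stall=0 (-) EX@5 MEM@6 WB@7
I3 sub r1 <- r2,r4: IF@4 ID@5 stall=0 (-) EX@6 MEM@7 WB@8
I4 mul r2 <- r4,r2: IF@5 ID@6 stall=0 (-) EX@7 MEM@8 WB@9
I5 mul r5 <- r4,r3: IF@6 ID@7 stall=0 (-) EX@8 MEM@9 WB@10

Answer: 5 6 7 8 9 10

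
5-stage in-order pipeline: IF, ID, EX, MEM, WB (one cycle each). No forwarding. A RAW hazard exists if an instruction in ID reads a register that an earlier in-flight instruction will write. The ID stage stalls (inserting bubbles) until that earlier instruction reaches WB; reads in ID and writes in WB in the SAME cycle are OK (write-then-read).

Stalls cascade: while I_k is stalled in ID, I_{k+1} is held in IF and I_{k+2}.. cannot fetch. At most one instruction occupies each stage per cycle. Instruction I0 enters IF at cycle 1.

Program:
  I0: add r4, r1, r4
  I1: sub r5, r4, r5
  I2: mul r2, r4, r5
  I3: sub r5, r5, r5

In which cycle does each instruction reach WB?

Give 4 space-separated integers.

I0 add r4 <- r1,r4: IF@1 ID@2 stall=0 (-) EX@3 MEM@4 WB@5
I1 sub r5 <- r4,r5: IF@2 ID@3 stall=2 (RAW on I0.r4 (WB@5)) EX@6 MEM@7 WB@8
I2 mul r2 <- r4,r5: IF@3 ID@6 stall=2 (RAW on I1.r5 (WB@8)) EX@9 MEM@10 WB@11
I3 sub r5 <- r5,r5: IF@6 ID@9 stall=0 (-) EX@10 MEM@11 WB@12

Answer: 5 8 11 12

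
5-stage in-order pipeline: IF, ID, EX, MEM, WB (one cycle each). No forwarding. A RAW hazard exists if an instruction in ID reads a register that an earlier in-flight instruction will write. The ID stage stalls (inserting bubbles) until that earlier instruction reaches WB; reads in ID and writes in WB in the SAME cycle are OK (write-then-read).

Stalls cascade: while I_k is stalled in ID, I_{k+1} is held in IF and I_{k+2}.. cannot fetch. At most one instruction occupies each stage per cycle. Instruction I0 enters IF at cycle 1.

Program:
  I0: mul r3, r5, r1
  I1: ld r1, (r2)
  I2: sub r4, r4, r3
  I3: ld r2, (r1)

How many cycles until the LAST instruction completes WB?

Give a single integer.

Answer: 9

Derivation:
I0 mul r3 <- r5,r1: IF@1 ID@2 stall=0 (-) EX@3 MEM@4 WB@5
I1 ld r1 <- r2: IF@2 ID@3 stall=0 (-) EX@4 MEM@5 WB@6
I2 sub r4 <- r4,r3: IF@3 ID@4 stall=1 (RAW on I0.r3 (WB@5)) EX@6 MEM@7 WB@8
I3 ld r2 <- r1: IF@4 ID@6 stall=0 (-) EX@7 MEM@8 WB@9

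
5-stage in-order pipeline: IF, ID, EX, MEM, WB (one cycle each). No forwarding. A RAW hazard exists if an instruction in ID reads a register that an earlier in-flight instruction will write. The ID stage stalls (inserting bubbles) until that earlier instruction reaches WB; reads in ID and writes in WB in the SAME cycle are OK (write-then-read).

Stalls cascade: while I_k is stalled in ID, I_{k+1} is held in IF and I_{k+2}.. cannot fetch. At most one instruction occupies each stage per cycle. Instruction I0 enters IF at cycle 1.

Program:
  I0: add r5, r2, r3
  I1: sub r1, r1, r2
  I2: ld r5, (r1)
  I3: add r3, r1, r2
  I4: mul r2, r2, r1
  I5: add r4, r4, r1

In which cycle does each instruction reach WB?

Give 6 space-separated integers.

I0 add r5 <- r2,r3: IF@1 ID@2 stall=0 (-) EX@3 MEM@4 WB@5
I1 sub r1 <- r1,r2: IF@2 ID@3 stall=0 (-) EX@4 MEM@5 WB@6
I2 ld r5 <- r1: IF@3 ID@4 stall=2 (RAW on I1.r1 (WB@6)) EX@7 MEM@8 WB@9
I3 add r3 <- r1,r2: IF@4 ID@7 stall=0 (-) EX@8 MEM@9 WB@10
I4 mul r2 <- r2,r1: IF@7 ID@8 stall=0 (-) EX@9 MEM@10 WB@11
I5 add r4 <- r4,r1: IF@8 ID@9 stall=0 (-) EX@10 MEM@11 WB@12

Answer: 5 6 9 10 11 12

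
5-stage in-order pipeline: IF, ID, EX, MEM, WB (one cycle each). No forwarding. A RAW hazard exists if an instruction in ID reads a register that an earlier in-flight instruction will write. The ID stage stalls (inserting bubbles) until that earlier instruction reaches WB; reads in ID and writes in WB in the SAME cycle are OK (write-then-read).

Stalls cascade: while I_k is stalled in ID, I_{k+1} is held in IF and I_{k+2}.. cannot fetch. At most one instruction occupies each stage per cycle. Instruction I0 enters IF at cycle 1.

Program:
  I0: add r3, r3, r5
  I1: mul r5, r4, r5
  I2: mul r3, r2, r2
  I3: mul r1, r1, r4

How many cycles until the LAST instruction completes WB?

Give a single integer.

I0 add r3 <- r3,r5: IF@1 ID@2 stall=0 (-) EX@3 MEM@4 WB@5
I1 mul r5 <- r4,r5: IF@2 ID@3 stall=0 (-) EX@4 MEM@5 WB@6
I2 mul r3 <- r2,r2: IF@3 ID@4 stall=0 (-) EX@5 MEM@6 WB@7
I3 mul r1 <- r1,r4: IF@4 ID@5 stall=0 (-) EX@6 MEM@7 WB@8

Answer: 8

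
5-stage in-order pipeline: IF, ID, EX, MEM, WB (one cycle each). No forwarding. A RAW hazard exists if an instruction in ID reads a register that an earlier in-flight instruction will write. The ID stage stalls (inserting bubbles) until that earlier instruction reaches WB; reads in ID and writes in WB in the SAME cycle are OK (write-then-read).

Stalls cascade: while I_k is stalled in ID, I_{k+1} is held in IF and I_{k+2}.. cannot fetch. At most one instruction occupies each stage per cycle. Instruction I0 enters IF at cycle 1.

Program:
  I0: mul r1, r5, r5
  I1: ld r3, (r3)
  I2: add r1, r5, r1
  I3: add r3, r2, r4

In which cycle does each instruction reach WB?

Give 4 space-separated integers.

I0 mul r1 <- r5,r5: IF@1 ID@2 stall=0 (-) EX@3 MEM@4 WB@5
I1 ld r3 <- r3: IF@2 ID@3 stall=0 (-) EX@4 MEM@5 WB@6
I2 add r1 <- r5,r1: IF@3 ID@4 stall=1 (RAW on I0.r1 (WB@5)) EX@6 MEM@7 WB@8
I3 add r3 <- r2,r4: IF@4 ID@6 stall=0 (-) EX@7 MEM@8 WB@9

Answer: 5 6 8 9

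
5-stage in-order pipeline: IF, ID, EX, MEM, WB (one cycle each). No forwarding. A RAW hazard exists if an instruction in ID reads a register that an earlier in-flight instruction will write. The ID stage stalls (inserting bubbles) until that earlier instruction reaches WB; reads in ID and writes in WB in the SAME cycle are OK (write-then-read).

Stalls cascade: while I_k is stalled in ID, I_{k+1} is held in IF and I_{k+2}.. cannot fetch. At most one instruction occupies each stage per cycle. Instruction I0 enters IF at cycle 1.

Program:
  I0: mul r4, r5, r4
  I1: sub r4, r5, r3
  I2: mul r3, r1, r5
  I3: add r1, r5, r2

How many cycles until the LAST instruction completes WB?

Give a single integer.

Answer: 8

Derivation:
I0 mul r4 <- r5,r4: IF@1 ID@2 stall=0 (-) EX@3 MEM@4 WB@5
I1 sub r4 <- r5,r3: IF@2 ID@3 stall=0 (-) EX@4 MEM@5 WB@6
I2 mul r3 <- r1,r5: IF@3 ID@4 stall=0 (-) EX@5 MEM@6 WB@7
I3 add r1 <- r5,r2: IF@4 ID@5 stall=0 (-) EX@6 MEM@7 WB@8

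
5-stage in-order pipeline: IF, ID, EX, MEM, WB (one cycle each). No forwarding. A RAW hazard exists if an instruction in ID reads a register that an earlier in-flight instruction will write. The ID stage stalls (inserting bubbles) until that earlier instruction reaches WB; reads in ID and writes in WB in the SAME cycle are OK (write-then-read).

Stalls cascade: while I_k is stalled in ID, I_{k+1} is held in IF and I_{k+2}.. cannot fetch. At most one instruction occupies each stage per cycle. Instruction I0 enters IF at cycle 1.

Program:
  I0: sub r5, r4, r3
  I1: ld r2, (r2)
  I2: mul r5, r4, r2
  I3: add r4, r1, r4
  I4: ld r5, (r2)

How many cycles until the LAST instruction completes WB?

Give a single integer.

I0 sub r5 <- r4,r3: IF@1 ID@2 stall=0 (-) EX@3 MEM@4 WB@5
I1 ld r2 <- r2: IF@2 ID@3 stall=0 (-) EX@4 MEM@5 WB@6
I2 mul r5 <- r4,r2: IF@3 ID@4 stall=2 (RAW on I1.r2 (WB@6)) EX@7 MEM@8 WB@9
I3 add r4 <- r1,r4: IF@4 ID@7 stall=0 (-) EX@8 MEM@9 WB@10
I4 ld r5 <- r2: IF@7 ID@8 stall=0 (-) EX@9 MEM@10 WB@11

Answer: 11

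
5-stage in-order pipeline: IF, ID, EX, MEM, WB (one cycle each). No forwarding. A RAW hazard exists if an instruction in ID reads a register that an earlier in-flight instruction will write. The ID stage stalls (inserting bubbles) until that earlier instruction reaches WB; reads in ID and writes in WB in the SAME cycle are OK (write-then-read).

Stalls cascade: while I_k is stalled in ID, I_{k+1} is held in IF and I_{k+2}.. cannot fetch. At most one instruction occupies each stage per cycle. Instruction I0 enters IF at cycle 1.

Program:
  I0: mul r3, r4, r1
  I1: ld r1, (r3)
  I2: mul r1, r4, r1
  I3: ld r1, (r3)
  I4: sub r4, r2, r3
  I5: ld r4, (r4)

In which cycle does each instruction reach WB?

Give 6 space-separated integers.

I0 mul r3 <- r4,r1: IF@1 ID@2 stall=0 (-) EX@3 MEM@4 WB@5
I1 ld r1 <- r3: IF@2 ID@3 stall=2 (RAW on I0.r3 (WB@5)) EX@6 MEM@7 WB@8
I2 mul r1 <- r4,r1: IF@3 ID@6 stall=2 (RAW on I1.r1 (WB@8)) EX@9 MEM@10 WB@11
I3 ld r1 <- r3: IF@6 ID@9 stall=0 (-) EX@10 MEM@11 WB@12
I4 sub r4 <- r2,r3: IF@9 ID@10 stall=0 (-) EX@11 MEM@12 WB@13
I5 ld r4 <- r4: IF@10 ID@11 stall=2 (RAW on I4.r4 (WB@13)) EX@14 MEM@15 WB@16

Answer: 5 8 11 12 13 16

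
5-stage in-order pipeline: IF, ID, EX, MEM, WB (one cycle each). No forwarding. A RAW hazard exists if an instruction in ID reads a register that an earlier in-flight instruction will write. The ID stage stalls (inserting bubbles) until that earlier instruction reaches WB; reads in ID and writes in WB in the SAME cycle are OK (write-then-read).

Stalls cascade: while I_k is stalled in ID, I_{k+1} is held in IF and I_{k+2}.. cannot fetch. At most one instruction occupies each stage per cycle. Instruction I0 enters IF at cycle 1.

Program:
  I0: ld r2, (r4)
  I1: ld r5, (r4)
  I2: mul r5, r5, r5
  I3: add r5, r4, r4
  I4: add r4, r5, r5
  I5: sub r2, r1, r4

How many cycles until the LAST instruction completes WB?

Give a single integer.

Answer: 16

Derivation:
I0 ld r2 <- r4: IF@1 ID@2 stall=0 (-) EX@3 MEM@4 WB@5
I1 ld r5 <- r4: IF@2 ID@3 stall=0 (-) EX@4 MEM@5 WB@6
I2 mul r5 <- r5,r5: IF@3 ID@4 stall=2 (RAW on I1.r5 (WB@6)) EX@7 MEM@8 WB@9
I3 add r5 <- r4,r4: IF@4 ID@7 stall=0 (-) EX@8 MEM@9 WB@10
I4 add r4 <- r5,r5: IF@7 ID@8 stall=2 (RAW on I3.r5 (WB@10)) EX@11 MEM@12 WB@13
I5 sub r2 <- r1,r4: IF@8 ID@11 stall=2 (RAW on I4.r4 (WB@13)) EX@14 MEM@15 WB@16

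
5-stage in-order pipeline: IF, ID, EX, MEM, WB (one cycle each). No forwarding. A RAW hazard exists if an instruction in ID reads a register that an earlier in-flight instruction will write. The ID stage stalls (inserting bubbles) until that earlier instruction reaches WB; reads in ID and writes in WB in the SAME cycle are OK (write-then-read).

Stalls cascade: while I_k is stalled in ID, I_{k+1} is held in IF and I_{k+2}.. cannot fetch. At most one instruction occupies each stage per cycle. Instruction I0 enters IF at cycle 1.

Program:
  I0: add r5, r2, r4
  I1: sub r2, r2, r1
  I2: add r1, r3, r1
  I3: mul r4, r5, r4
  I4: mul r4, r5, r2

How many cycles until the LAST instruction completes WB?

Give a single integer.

Answer: 9

Derivation:
I0 add r5 <- r2,r4: IF@1 ID@2 stall=0 (-) EX@3 MEM@4 WB@5
I1 sub r2 <- r2,r1: IF@2 ID@3 stall=0 (-) EX@4 MEM@5 WB@6
I2 add r1 <- r3,r1: IF@3 ID@4 stall=0 (-) EX@5 MEM@6 WB@7
I3 mul r4 <- r5,r4: IF@4 ID@5 stall=0 (-) EX@6 MEM@7 WB@8
I4 mul r4 <- r5,r2: IF@5 ID@6 stall=0 (-) EX@7 MEM@8 WB@9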